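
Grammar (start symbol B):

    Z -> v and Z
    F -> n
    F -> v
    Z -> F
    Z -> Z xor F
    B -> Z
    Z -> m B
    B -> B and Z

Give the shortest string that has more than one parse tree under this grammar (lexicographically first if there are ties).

v and n

length 1: no string has ≥2 trees
length 2: no string has ≥2 trees
length 3: v and n has 2 parse trees

Two derivations of v and n:
  B ⇒ Z ⇒ v and Z ⇒ v and F ⇒ v and n
  B ⇒ B and Z ⇒ Z and Z ⇒ F and Z ⇒ v and Z ⇒ v and F ⇒ v and n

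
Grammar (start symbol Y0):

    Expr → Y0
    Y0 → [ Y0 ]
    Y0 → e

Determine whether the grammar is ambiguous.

Only Y0 is reachable from Y0; ignoring the rest: Each string is a nest of matched brackets around a single atom. An opening bracket forces the recursive rule; an atom forces the base rule.

Unambiguous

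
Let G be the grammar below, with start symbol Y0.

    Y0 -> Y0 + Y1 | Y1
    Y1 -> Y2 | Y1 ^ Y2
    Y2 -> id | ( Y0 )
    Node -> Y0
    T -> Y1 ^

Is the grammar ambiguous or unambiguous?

Unambiguous

Only Y0, Y1, Y2 are reachable from Y0; ignoring the rest: The grammar is stratified — Y0 handles '+' (left-recursive), Y1 handles '^', Y2 atoms. Each operator has a fixed associativity and precedence level, so every string has one parse.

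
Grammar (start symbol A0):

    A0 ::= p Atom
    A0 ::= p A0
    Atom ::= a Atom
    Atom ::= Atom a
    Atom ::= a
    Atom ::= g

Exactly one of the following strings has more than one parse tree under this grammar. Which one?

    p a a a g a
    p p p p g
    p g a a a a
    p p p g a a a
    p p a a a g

p a a a g a

p a a a g a: 4 trees
p p p p g: 1 tree
p g a a a a: 1 tree
p p p g a a a: 1 tree
p p a a a g: 1 tree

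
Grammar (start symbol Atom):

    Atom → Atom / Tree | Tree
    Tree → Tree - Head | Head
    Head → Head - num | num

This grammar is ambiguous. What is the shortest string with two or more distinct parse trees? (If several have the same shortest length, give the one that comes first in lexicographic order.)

length 1: no string has ≥2 trees
length 3: num - num has 2 parse trees

Two derivations of num - num:
  Atom ⇒ Tree ⇒ Tree - Head ⇒ Head - Head ⇒ num - Head ⇒ num - num
  Atom ⇒ Tree ⇒ Head ⇒ Head - num ⇒ num - num

num - num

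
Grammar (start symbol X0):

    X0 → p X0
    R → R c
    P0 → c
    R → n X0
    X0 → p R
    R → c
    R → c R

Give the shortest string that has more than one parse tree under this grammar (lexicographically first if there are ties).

length 2: no string has ≥2 trees
length 3: p c c has 2 parse trees

Two derivations of p c c:
  X0 ⇒ p R ⇒ p R c ⇒ p c c
  X0 ⇒ p R ⇒ p c R ⇒ p c c

p c c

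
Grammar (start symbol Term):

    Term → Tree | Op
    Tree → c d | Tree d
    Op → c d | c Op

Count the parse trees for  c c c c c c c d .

Parse trees for c c c c c c c d:
  [Term [Op c [Op c [Op c [Op c [Op c [Op c [Op c d]]]]]]]]

1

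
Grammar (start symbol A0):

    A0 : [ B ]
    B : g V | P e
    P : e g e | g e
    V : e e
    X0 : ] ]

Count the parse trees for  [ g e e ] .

2

Parse trees for [ g e e ]:
  [A0 [ [B g [V e e]] ]]
  [A0 [ [B [P g e] e] ]]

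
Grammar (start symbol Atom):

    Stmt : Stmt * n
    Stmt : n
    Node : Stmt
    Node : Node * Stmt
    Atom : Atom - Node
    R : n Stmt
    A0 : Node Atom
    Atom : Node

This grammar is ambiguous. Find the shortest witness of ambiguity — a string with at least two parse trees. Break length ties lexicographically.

n * n

length 1: no string has ≥2 trees
length 3: n * n has 2 parse trees

Two derivations of n * n:
  Atom ⇒ Node ⇒ Stmt ⇒ Stmt * n ⇒ n * n
  Atom ⇒ Node ⇒ Node * Stmt ⇒ Stmt * Stmt ⇒ n * Stmt ⇒ n * n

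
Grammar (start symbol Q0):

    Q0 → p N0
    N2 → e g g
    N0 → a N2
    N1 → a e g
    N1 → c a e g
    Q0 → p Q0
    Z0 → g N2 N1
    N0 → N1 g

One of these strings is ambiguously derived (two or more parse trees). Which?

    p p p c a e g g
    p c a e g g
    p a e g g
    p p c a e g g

p a e g g

p p p c a e g g: 1 tree
p c a e g g: 1 tree
p a e g g: 2 trees
p p c a e g g: 1 tree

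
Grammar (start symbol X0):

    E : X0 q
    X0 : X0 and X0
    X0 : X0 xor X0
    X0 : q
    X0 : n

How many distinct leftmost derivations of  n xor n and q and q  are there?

5

Parse trees for n xor n and q and q:
  [X0 [X0 [X0 n] xor [X0 n]] and [X0 [X0 q] and [X0 q]]]
  [X0 [X0 [X0 [X0 n] xor [X0 n]] and [X0 q]] and [X0 q]]
  [X0 [X0 [X0 n] xor [X0 [X0 n] and [X0 q]]] and [X0 q]]
  [X0 [X0 n] xor [X0 [X0 n] and [X0 [X0 q] and [X0 q]]]]
  [X0 [X0 n] xor [X0 [X0 [X0 n] and [X0 q]] and [X0 q]]]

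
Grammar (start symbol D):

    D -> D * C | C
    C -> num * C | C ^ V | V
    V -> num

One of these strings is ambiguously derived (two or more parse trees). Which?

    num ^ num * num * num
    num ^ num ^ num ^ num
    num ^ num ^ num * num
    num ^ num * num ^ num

num ^ num * num * num: 2 trees
num ^ num ^ num ^ num: 1 tree
num ^ num ^ num * num: 1 tree
num ^ num * num ^ num: 1 tree

num ^ num * num * num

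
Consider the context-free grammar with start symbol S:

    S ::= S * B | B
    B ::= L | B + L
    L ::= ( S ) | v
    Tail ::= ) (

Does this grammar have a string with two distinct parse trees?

Only S, B, L are reachable from S; ignoring the rest: S → S * B | B  ;  B → B + L | L  — a left-associative chain with L at the bottom. Each string factors uniquely by precedence.

Unambiguous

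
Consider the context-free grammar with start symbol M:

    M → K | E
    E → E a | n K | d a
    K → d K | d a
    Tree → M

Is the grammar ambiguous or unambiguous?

Witness: d a

Derivation 1: M ⇒ K ⇒ d a
Derivation 2: M ⇒ E ⇒ d a

Two distinct leftmost derivations for the same string.

Ambiguous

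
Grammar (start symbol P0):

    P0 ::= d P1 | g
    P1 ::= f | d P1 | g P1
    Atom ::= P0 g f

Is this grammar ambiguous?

Unambiguous

Only P0, P1 are reachable from P0; ignoring the rest: Restricted to the reachable nonterminals, every rule has the form A → t or A → t B, and no two rules for the same A share a first terminal. The grammar encodes a DFA — one run per string.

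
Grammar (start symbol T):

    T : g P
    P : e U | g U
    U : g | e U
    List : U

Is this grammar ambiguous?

Only T, P, U are reachable from T; ignoring the rest: Each reachable nonterminal has at most one production per leading terminal, and all productions are right-linear; the derivation is determined token-by-token.

Unambiguous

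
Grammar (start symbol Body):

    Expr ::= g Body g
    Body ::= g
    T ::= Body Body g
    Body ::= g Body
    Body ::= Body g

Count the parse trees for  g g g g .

8

Parse trees for g g g g:
  [Body g [Body g [Body g [Body g]]]]
  [Body g [Body g [Body [Body g] g]]]
  [Body g [Body [Body g [Body g]] g]]
  [Body g [Body [Body [Body g] g] g]]
  [Body [Body g [Body g [Body g]]] g]
  [Body [Body g [Body [Body g] g]] g]
  [Body [Body [Body g [Body g]] g] g]
  [Body [Body [Body [Body g] g] g] g]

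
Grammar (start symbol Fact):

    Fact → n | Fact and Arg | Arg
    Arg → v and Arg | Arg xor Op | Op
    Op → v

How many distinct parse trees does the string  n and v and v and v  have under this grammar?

4

Parse trees for n and v and v and v:
  [Fact [Fact n] and [Arg v and [Arg v and [Arg [Op v]]]]]
  [Fact [Fact [Fact n] and [Arg [Op v]]] and [Arg v and [Arg [Op v]]]]
  [Fact [Fact [Fact n] and [Arg v and [Arg [Op v]]]] and [Arg [Op v]]]
  [Fact [Fact [Fact [Fact n] and [Arg [Op v]]] and [Arg [Op v]]] and [Arg [Op v]]]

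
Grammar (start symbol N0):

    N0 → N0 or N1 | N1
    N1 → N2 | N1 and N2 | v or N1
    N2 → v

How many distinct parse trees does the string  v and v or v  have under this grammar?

Parse trees for v and v or v:
  [N0 [N0 [N1 [N1 [N2 v]] and [N2 v]]] or [N1 [N2 v]]]

1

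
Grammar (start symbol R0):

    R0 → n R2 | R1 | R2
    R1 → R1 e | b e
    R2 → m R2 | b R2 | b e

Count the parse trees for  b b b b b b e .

Parse trees for b b b b b b e:
  [R0 [R2 b [R2 b [R2 b [R2 b [R2 b [R2 b e]]]]]]]

1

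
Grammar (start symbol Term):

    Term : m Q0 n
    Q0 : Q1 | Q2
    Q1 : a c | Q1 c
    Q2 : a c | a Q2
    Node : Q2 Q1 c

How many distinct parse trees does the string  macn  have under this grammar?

Parse trees for macn:
  [Term m [Q0 [Q1 a c]] n]
  [Term m [Q0 [Q2 a c]] n]

2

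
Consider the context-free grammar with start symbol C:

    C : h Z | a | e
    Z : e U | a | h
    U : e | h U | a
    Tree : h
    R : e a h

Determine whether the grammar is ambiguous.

Unambiguous

(Tree, R are unreachable from C, so their rules don't affect L(C).) The reachable rules are right-linear with at most one rule per (nonterminal, next-terminal) pair. Each input token forces the next rule, so parsing is deterministic.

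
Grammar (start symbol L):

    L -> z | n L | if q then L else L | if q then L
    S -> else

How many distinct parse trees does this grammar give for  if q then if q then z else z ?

Parse trees for if q then if q then z else z:
  [L if q then [L if q then [L z]] else [L z]]
  [L if q then [L if q then [L z] else [L z]]]

2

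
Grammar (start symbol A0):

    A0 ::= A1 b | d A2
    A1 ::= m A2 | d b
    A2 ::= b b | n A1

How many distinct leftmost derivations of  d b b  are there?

2

Parse trees for d b b:
  [A0 [A1 d b] b]
  [A0 d [A2 b b]]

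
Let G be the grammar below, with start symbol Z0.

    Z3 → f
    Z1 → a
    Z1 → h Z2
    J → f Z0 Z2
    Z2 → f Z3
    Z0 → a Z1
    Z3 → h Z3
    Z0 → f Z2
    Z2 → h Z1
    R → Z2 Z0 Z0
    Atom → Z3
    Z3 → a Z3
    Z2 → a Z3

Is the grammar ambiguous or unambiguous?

Unambiguous

Only Z0, Z1, Z2, Z3 are reachable from Z0; ignoring the rest: Each reachable nonterminal has at most one production per leading terminal, and all productions are right-linear; the derivation is determined token-by-token.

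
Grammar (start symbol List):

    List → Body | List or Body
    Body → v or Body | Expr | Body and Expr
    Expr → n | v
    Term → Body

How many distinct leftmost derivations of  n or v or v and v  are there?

Parse trees for n or v or v and v:
  [List [List [Body [Expr n]]] or [Body v or [Body [Body [Expr v]] and [Expr v]]]]
  [List [List [Body [Expr n]]] or [Body [Body v or [Body [Expr v]]] and [Expr v]]]
  [List [List [List [Body [Expr n]]] or [Body [Expr v]]] or [Body [Body [Expr v]] and [Expr v]]]

3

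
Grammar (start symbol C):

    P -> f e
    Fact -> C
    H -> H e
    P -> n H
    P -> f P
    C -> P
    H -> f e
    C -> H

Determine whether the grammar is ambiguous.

Witness: f e

Derivation 1: C ⇒ P ⇒ f e
Derivation 2: C ⇒ H ⇒ f e

Two distinct leftmost derivations for the same string.

Ambiguous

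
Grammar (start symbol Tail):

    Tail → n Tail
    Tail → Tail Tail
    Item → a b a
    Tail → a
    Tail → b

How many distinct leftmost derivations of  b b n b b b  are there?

Parse trees for b b n b b b (showing first 6 of 23):
  [Tail [Tail b] [Tail [Tail b] [Tail n [Tail [Tail b] [Tail [Tail b] [Tail b]]]]]]
  [Tail [Tail b] [Tail [Tail b] [Tail n [Tail [Tail [Tail b] [Tail b]] [Tail b]]]]]
  [Tail [Tail b] [Tail [Tail b] [Tail [Tail n [Tail b]] [Tail [Tail b] [Tail b]]]]]
  [Tail [Tail b] [Tail [Tail b] [Tail [Tail n [Tail [Tail b] [Tail b]]] [Tail b]]]]
  [Tail [Tail b] [Tail [Tail b] [Tail [Tail [Tail n [Tail b]] [Tail b]] [Tail b]]]]
  [Tail [Tail b] [Tail [Tail [Tail b] [Tail n [Tail b]]] [Tail [Tail b] [Tail b]]]]

23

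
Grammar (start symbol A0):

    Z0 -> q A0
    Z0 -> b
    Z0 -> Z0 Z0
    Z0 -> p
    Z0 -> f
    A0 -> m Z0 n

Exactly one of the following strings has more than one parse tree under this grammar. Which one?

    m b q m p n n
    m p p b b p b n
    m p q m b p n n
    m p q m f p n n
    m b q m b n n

m b q m p n n: 1 tree
m p p b b p b n: 42 trees
m p q m b p n n: 1 tree
m p q m f p n n: 1 tree
m b q m b n n: 1 tree

m p p b b p b n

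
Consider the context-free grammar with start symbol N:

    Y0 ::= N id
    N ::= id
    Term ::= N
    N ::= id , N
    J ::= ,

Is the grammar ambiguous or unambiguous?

Unambiguous

(Y0, J, Term are unreachable from N, so their rules don't affect L(N).) The reachable grammar is A → atom sep A | atom. Each atom is followed by either the separator (recurse) or end-of-string (stop) — no choice point.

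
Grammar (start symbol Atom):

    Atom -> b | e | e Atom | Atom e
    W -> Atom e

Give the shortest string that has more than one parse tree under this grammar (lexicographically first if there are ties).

e e

length 1: no string has ≥2 trees
length 2: e e has 2 parse trees

Two derivations of e e:
  Atom ⇒ e Atom ⇒ e e
  Atom ⇒ Atom e ⇒ e e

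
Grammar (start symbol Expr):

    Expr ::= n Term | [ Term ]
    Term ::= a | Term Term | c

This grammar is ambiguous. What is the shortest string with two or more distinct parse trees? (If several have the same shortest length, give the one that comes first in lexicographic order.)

length 2: no string has ≥2 trees
length 3: no string has ≥2 trees
length 4: n a a a has 2 parse trees

Two derivations of n a a a:
  Expr ⇒ n Term ⇒ n Term Term ⇒ n a Term ⇒ n a Term Term ⇒ n a a Term ⇒ n a a a
  Expr ⇒ n Term ⇒ n Term Term ⇒ n Term Term Term ⇒ n a Term Term ⇒ n a a Term ⇒ n a a a

n a a a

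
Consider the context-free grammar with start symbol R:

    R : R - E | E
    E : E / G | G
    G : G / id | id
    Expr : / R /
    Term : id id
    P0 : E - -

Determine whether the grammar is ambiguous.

Witness: id / id

Derivation 1: R ⇒ E ⇒ E / G ⇒ G / G ⇒ id / G ⇒ id / id
Derivation 2: R ⇒ E ⇒ G ⇒ G / id ⇒ id / id

Two distinct leftmost derivations for the same string.

Ambiguous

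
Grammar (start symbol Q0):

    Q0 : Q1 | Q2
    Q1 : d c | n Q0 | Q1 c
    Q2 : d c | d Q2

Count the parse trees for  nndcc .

5

Parse trees for nndcc:
  [Q0 [Q1 n [Q0 [Q1 n [Q0 [Q1 [Q1 d c] c]]]]]]
  [Q0 [Q1 n [Q0 [Q1 [Q1 n [Q0 [Q1 d c]]] c]]]]
  [Q0 [Q1 n [Q0 [Q1 [Q1 n [Q0 [Q2 d c]]] c]]]]
  [Q0 [Q1 [Q1 n [Q0 [Q1 n [Q0 [Q1 d c]]]]] c]]
  [Q0 [Q1 [Q1 n [Q0 [Q1 n [Q0 [Q2 d c]]]]] c]]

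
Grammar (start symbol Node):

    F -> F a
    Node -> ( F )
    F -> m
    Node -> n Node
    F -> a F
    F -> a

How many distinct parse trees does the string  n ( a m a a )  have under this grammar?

3

Parse trees for n ( a m a a ):
  [Node n [Node ( [F [F [F a [F m]] a] a] )]]
  [Node n [Node ( [F [F a [F [F m] a]] a] )]]
  [Node n [Node ( [F a [F [F [F m] a] a]] )]]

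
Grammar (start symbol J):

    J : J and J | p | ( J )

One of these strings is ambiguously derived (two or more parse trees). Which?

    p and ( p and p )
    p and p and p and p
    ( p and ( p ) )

p and ( p and p ): 1 tree
p and p and p and p: 5 trees
( p and ( p ) ): 1 tree

p and p and p and p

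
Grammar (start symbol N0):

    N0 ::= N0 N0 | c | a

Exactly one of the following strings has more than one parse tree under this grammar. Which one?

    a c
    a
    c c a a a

a c: 1 tree
a: 1 tree
c c a a a: 14 trees

c c a a a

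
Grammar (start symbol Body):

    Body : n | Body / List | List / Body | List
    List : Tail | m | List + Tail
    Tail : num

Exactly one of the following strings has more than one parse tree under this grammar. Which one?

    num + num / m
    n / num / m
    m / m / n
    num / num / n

num + num / m

num + num / m: 2 trees
n / num / m: 1 tree
m / m / n: 1 tree
num / num / n: 1 tree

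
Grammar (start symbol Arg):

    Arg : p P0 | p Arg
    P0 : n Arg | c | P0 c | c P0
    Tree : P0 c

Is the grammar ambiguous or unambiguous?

Ambiguous

Witness: p c c

Derivation 1: Arg ⇒ p P0 ⇒ p P0 c ⇒ p c c
Derivation 2: Arg ⇒ p P0 ⇒ p c P0 ⇒ p c c

Two distinct leftmost derivations for the same string.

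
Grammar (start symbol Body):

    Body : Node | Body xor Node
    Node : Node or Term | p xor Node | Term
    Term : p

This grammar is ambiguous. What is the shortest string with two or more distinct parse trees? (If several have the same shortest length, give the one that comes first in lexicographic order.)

p xor p

length 1: no string has ≥2 trees
length 3: p xor p has 2 parse trees

Two derivations of p xor p:
  Body ⇒ Node ⇒ p xor Node ⇒ p xor Term ⇒ p xor p
  Body ⇒ Body xor Node ⇒ Node xor Node ⇒ Term xor Node ⇒ p xor Node ⇒ p xor Term ⇒ p xor p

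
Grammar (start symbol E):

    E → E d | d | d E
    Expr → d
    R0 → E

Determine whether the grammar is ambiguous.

Ambiguous

Witness: d d

Derivation 1: E ⇒ E d ⇒ d d
Derivation 2: E ⇒ d E ⇒ d d

Two distinct leftmost derivations for the same string.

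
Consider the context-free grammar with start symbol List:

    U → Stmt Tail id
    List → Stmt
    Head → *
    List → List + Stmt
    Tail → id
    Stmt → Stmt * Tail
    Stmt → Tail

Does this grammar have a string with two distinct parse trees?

(Head, U are unreachable from List, so their rules don't affect L(List).) List → List + Stmt | Stmt  ;  Stmt → Stmt * Tail | Tail  — a left-associative chain with Tail at the bottom. Each string factors uniquely by precedence.

Unambiguous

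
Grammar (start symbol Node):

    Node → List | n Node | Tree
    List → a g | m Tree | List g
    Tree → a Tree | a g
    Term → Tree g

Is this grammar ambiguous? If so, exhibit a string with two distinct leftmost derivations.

Ambiguous

Witness: a g

Derivation 1: Node ⇒ List ⇒ a g
Derivation 2: Node ⇒ Tree ⇒ a g

Two distinct leftmost derivations for the same string.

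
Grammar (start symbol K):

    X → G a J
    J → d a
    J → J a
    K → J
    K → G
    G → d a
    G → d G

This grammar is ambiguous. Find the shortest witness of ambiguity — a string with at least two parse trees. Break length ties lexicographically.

length 2: d a has 2 parse trees

Two derivations of d a:
  K ⇒ J ⇒ d a
  K ⇒ G ⇒ d a

d a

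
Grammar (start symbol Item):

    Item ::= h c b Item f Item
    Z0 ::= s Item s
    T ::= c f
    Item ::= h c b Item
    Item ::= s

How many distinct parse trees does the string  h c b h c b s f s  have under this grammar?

Parse trees for h c b h c b s f s:
  [Item h c b [Item h c b [Item s]] f [Item s]]
  [Item h c b [Item h c b [Item s] f [Item s]]]

2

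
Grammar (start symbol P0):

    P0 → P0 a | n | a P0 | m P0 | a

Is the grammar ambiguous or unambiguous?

Witness: a a

Derivation 1: P0 ⇒ P0 a ⇒ a a
Derivation 2: P0 ⇒ a P0 ⇒ a a

Two distinct leftmost derivations for the same string.

Ambiguous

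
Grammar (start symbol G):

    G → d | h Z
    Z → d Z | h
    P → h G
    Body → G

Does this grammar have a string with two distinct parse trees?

(P, Body are unreachable from G, so their rules don't affect L(G).) Restricted to the reachable nonterminals, every rule has the form A → t or A → t B, and no two rules for the same A share a first terminal. The grammar encodes a DFA — one run per string.

Unambiguous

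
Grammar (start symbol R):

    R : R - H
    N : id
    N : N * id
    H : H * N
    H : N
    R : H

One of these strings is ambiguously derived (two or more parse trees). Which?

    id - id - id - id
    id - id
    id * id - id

id - id - id - id: 1 tree
id - id: 1 tree
id * id - id: 2 trees

id * id - id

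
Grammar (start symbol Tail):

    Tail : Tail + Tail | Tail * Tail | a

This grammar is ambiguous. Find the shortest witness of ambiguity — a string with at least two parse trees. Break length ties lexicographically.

length 1: no string has ≥2 trees
length 3: no string has ≥2 trees
length 5: a * a * a has 2 parse trees

Two derivations of a * a * a:
  Tail ⇒ Tail * Tail ⇒ Tail * Tail * Tail ⇒ a * Tail * Tail ⇒ a * a * Tail ⇒ a * a * a
  Tail ⇒ Tail * Tail ⇒ a * Tail ⇒ a * Tail * Tail ⇒ a * a * Tail ⇒ a * a * a

a * a * a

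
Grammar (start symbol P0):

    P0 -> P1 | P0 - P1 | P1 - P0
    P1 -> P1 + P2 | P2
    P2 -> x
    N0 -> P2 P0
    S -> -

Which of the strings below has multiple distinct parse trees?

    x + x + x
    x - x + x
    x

x + x + x: 1 tree
x - x + x: 2 trees
x: 1 tree

x - x + x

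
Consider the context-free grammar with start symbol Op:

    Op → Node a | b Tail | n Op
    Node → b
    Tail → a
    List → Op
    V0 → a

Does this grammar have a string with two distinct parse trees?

Ambiguous

Witness: b a

Derivation 1: Op ⇒ Node a ⇒ b a
Derivation 2: Op ⇒ b Tail ⇒ b a

Two distinct leftmost derivations for the same string.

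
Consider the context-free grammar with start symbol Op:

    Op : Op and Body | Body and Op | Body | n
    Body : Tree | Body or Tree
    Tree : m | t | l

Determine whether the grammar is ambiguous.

Ambiguous

Witness: l and l

Derivation 1: Op ⇒ Op and Body ⇒ Body and Body ⇒ Tree and Body ⇒ l and Body ⇒ l and Tree ⇒ l and l
Derivation 2: Op ⇒ Body and Op ⇒ Tree and Op ⇒ l and Op ⇒ l and Body ⇒ l and Tree ⇒ l and l

Two distinct leftmost derivations for the same string.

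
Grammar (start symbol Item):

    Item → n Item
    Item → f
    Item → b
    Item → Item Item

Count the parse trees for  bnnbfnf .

14

Parse trees for bnnbfnf (showing first 6 of 14):
  [Item [Item b] [Item n [Item n [Item [Item b] [Item [Item f] [Item n [Item f]]]]]]]
  [Item [Item b] [Item n [Item n [Item [Item [Item b] [Item f]] [Item n [Item f]]]]]]
  [Item [Item b] [Item n [Item [Item n [Item b]] [Item [Item f] [Item n [Item f]]]]]]
  [Item [Item b] [Item n [Item [Item n [Item [Item b] [Item f]]] [Item n [Item f]]]]]
  [Item [Item b] [Item n [Item [Item [Item n [Item b]] [Item f]] [Item n [Item f]]]]]
  [Item [Item b] [Item [Item n [Item n [Item b]]] [Item [Item f] [Item n [Item f]]]]]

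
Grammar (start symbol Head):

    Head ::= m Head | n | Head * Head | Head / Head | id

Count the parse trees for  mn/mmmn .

2

Parse trees for mn/mmmn:
  [Head m [Head [Head n] / [Head m [Head m [Head m [Head n]]]]]]
  [Head [Head m [Head n]] / [Head m [Head m [Head m [Head n]]]]]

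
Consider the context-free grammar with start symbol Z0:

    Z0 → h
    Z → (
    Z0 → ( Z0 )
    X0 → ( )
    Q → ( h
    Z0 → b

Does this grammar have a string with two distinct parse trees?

Only Z0 is reachable from Z0; ignoring the rest: Each string is a nest of matched brackets around a single atom. An opening bracket forces the recursive rule; an atom forces the base rule.

Unambiguous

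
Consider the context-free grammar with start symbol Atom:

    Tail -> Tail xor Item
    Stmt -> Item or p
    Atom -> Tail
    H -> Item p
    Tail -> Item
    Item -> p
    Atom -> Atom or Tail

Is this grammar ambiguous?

(Stmt, H are unreachable from Atom, so their rules don't affect L(Atom).) The grammar is stratified — Atom handles 'or' (left-recursive), Tail handles 'xor', Item atoms. Each operator has a fixed associativity and precedence level, so every string has one parse.

Unambiguous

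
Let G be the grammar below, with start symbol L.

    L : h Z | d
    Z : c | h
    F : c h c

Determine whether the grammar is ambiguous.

Unambiguous

(F is unreachable from L, so its rules don't affect L(L).) Restricted to the reachable nonterminals, every rule has the form A → t or A → t B, and no two rules for the same A share a first terminal. The grammar encodes a DFA — one run per string.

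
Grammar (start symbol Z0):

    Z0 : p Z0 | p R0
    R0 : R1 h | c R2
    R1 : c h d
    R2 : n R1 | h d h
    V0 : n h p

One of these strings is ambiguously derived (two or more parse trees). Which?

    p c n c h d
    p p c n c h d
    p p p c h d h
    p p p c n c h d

p p p c h d h

p c n c h d: 1 tree
p p c n c h d: 1 tree
p p p c h d h: 2 trees
p p p c n c h d: 1 tree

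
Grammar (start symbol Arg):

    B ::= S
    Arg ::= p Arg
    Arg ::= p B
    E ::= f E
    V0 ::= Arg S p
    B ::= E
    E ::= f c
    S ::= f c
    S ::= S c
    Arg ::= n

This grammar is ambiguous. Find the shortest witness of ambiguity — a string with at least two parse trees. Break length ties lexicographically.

p f c

length 1: no string has ≥2 trees
length 2: no string has ≥2 trees
length 3: p f c has 2 parse trees

Two derivations of p f c:
  Arg ⇒ p B ⇒ p S ⇒ p f c
  Arg ⇒ p B ⇒ p E ⇒ p f c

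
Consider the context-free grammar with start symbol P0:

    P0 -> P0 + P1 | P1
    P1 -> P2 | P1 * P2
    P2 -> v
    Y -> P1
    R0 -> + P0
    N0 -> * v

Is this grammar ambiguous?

(Y, R0, N0 are unreachable from P0, so their rules don't affect L(P0).) P0 → P0 + P1 | P1  ;  P1 → P1 * P2 | P2  — a left-associative chain with P2 at the bottom. Each string factors uniquely by precedence.

Unambiguous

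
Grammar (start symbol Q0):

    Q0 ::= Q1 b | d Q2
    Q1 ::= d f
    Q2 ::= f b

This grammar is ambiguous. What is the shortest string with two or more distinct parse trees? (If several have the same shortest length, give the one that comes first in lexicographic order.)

d f b

length 3: d f b has 2 parse trees

Two derivations of d f b:
  Q0 ⇒ Q1 b ⇒ d f b
  Q0 ⇒ d Q2 ⇒ d f b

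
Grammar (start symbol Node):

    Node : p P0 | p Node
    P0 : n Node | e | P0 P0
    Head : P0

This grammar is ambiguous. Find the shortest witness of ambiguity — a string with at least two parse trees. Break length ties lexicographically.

p e e e

length 2: no string has ≥2 trees
length 3: no string has ≥2 trees
length 4: p e e e has 2 parse trees

Two derivations of p e e e:
  Node ⇒ p P0 ⇒ p P0 P0 ⇒ p e P0 ⇒ p e P0 P0 ⇒ p e e P0 ⇒ p e e e
  Node ⇒ p P0 ⇒ p P0 P0 ⇒ p P0 P0 P0 ⇒ p e P0 P0 ⇒ p e e P0 ⇒ p e e e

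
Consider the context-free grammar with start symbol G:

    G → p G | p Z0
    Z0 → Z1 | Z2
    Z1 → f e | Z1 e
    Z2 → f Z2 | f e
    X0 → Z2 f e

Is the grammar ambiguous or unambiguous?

Ambiguous

Witness: p f e

Derivation 1: G ⇒ p Z0 ⇒ p Z1 ⇒ p f e
Derivation 2: G ⇒ p Z0 ⇒ p Z2 ⇒ p f e

Two distinct leftmost derivations for the same string.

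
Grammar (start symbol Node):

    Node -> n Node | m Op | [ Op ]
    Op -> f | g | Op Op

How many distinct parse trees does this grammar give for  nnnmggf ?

2

Parse trees for nnnmggf:
  [Node n [Node n [Node n [Node m [Op [Op g] [Op [Op g] [Op f]]]]]]]
  [Node n [Node n [Node n [Node m [Op [Op [Op g] [Op g]] [Op f]]]]]]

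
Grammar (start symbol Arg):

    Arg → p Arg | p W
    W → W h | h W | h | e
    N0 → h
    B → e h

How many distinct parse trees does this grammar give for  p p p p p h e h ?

Parse trees for p p p p p h e h:
  [Arg p [Arg p [Arg p [Arg p [Arg p [W [W h [W e]] h]]]]]]
  [Arg p [Arg p [Arg p [Arg p [Arg p [W h [W [W e] h]]]]]]]

2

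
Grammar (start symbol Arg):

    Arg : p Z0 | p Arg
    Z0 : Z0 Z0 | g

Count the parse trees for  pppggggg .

14

Parse trees for pppggggg (showing first 6 of 14):
  [Arg p [Arg p [Arg p [Z0 [Z0 g] [Z0 [Z0 g] [Z0 [Z0 g] [Z0 [Z0 g] [Z0 g]]]]]]]]
  [Arg p [Arg p [Arg p [Z0 [Z0 g] [Z0 [Z0 g] [Z0 [Z0 [Z0 g] [Z0 g]] [Z0 g]]]]]]]
  [Arg p [Arg p [Arg p [Z0 [Z0 g] [Z0 [Z0 [Z0 g] [Z0 g]] [Z0 [Z0 g] [Z0 g]]]]]]]
  [Arg p [Arg p [Arg p [Z0 [Z0 g] [Z0 [Z0 [Z0 g] [Z0 [Z0 g] [Z0 g]]] [Z0 g]]]]]]
  [Arg p [Arg p [Arg p [Z0 [Z0 g] [Z0 [Z0 [Z0 [Z0 g] [Z0 g]] [Z0 g]] [Z0 g]]]]]]
  [Arg p [Arg p [Arg p [Z0 [Z0 [Z0 g] [Z0 g]] [Z0 [Z0 g] [Z0 [Z0 g] [Z0 g]]]]]]]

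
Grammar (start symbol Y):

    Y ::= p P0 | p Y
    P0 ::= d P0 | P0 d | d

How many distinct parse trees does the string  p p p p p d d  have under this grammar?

Parse trees for p p p p p d d:
  [Y p [Y p [Y p [Y p [Y p [P0 d [P0 d]]]]]]]
  [Y p [Y p [Y p [Y p [Y p [P0 [P0 d] d]]]]]]

2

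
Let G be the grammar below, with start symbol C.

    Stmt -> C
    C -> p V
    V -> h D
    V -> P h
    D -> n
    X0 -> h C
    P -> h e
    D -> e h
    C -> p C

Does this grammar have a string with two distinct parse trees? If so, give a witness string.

Witness: p h e h

Derivation 1: C ⇒ p V ⇒ p h D ⇒ p h e h
Derivation 2: C ⇒ p V ⇒ p P h ⇒ p h e h

Two distinct leftmost derivations for the same string.

Ambiguous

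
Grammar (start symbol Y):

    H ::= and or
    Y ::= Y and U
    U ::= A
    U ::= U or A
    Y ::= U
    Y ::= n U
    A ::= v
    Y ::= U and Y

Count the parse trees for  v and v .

2

Parse trees for v and v:
  [Y [Y [U [A v]]] and [U [A v]]]
  [Y [U [A v]] and [Y [U [A v]]]]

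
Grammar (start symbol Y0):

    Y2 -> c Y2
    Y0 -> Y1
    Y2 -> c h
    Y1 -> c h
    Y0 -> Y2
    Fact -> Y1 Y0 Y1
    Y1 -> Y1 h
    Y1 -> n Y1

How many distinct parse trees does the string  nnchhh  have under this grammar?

Parse trees for nnchhh:
  [Y0 [Y1 [Y1 [Y1 n [Y1 n [Y1 c h]]] h] h]]
  [Y0 [Y1 [Y1 n [Y1 [Y1 n [Y1 c h]] h]] h]]
  [Y0 [Y1 [Y1 n [Y1 n [Y1 [Y1 c h] h]]] h]]
  [Y0 [Y1 n [Y1 [Y1 [Y1 n [Y1 c h]] h] h]]]
  [Y0 [Y1 n [Y1 [Y1 n [Y1 [Y1 c h] h]] h]]]
  [Y0 [Y1 n [Y1 n [Y1 [Y1 [Y1 c h] h] h]]]]

6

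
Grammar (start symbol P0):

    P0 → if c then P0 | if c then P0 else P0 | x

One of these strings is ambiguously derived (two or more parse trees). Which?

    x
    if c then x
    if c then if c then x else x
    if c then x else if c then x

x: 1 tree
if c then x: 1 tree
if c then if c then x else x: 2 trees
if c then x else if c then x: 1 tree

if c then if c then x else x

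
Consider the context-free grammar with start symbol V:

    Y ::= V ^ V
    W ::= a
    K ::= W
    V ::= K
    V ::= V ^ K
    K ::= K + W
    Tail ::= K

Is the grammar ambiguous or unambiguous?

Unambiguous

Only V, K, W are reachable from V; ignoring the rest: V → V ^ K | K  ;  K → K + W | W  — a left-associative chain with W at the bottom. Each string factors uniquely by precedence.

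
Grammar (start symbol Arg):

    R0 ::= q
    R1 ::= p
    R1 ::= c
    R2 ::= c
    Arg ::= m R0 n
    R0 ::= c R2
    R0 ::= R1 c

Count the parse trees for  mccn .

Parse trees for mccn:
  [Arg m [R0 c [R2 c]] n]
  [Arg m [R0 [R1 c] c] n]

2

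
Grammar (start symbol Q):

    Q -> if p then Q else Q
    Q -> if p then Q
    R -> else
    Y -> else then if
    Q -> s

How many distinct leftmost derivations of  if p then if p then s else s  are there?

2

Parse trees for if p then if p then s else s:
  [Q if p then [Q if p then [Q s]] else [Q s]]
  [Q if p then [Q if p then [Q s] else [Q s]]]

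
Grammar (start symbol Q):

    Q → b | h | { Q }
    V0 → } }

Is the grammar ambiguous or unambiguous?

Unambiguous

Only Q is reachable from Q; ignoring the rest: Each string is a nest of matched brackets around a single atom. An opening bracket forces the recursive rule; an atom forces the base rule.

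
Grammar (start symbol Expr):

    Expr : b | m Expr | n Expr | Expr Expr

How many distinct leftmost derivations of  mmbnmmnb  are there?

Parse trees for mmbnmmnb:
  [Expr m [Expr m [Expr [Expr b] [Expr n [Expr m [Expr m [Expr n [Expr b]]]]]]]]
  [Expr m [Expr [Expr m [Expr b]] [Expr n [Expr m [Expr m [Expr n [Expr b]]]]]]]
  [Expr [Expr m [Expr m [Expr b]]] [Expr n [Expr m [Expr m [Expr n [Expr b]]]]]]

3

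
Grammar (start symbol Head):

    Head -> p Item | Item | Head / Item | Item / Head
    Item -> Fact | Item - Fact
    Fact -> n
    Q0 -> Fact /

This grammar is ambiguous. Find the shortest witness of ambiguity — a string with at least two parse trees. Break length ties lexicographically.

n / n

length 1: no string has ≥2 trees
length 2: no string has ≥2 trees
length 3: n / n has 2 parse trees

Two derivations of n / n:
  Head ⇒ Head / Item ⇒ Item / Item ⇒ Fact / Item ⇒ n / Item ⇒ n / Fact ⇒ n / n
  Head ⇒ Item / Head ⇒ Fact / Head ⇒ n / Head ⇒ n / Item ⇒ n / Fact ⇒ n / n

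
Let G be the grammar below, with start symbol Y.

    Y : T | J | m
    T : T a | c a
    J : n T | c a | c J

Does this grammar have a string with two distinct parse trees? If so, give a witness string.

Ambiguous

Witness: c a

Derivation 1: Y ⇒ T ⇒ c a
Derivation 2: Y ⇒ J ⇒ c a

Two distinct leftmost derivations for the same string.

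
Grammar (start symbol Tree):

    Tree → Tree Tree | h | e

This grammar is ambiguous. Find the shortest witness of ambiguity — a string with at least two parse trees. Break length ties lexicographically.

length 1: no string has ≥2 trees
length 2: no string has ≥2 trees
length 3: e e e has 2 parse trees

Two derivations of e e e:
  Tree ⇒ Tree Tree ⇒ Tree Tree Tree ⇒ e Tree Tree ⇒ e e Tree ⇒ e e e
  Tree ⇒ Tree Tree ⇒ e Tree ⇒ e Tree Tree ⇒ e e Tree ⇒ e e e

e e e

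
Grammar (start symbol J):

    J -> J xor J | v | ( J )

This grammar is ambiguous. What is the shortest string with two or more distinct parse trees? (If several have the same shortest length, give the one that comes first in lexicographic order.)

length 1: no string has ≥2 trees
length 3: no string has ≥2 trees
length 5: v xor v xor v has 2 parse trees

Two derivations of v xor v xor v:
  J ⇒ J xor J ⇒ J xor J xor J ⇒ v xor J xor J ⇒ v xor v xor J ⇒ v xor v xor v
  J ⇒ J xor J ⇒ v xor J ⇒ v xor J xor J ⇒ v xor v xor J ⇒ v xor v xor v

v xor v xor v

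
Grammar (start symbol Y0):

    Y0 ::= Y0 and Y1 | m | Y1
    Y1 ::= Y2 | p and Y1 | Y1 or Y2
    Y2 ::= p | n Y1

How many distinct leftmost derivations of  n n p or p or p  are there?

Parse trees for n n p or p or p:
  [Y0 [Y1 [Y2 n [Y1 [Y2 n [Y1 [Y1 [Y1 [Y2 p]] or [Y2 p]] or [Y2 p]]]]]]]
  [Y0 [Y1 [Y2 n [Y1 [Y1 [Y2 n [Y1 [Y1 [Y2 p]] or [Y2 p]]]] or [Y2 p]]]]]
  [Y0 [Y1 [Y2 n [Y1 [Y1 [Y1 [Y2 n [Y1 [Y2 p]]]] or [Y2 p]] or [Y2 p]]]]]
  [Y0 [Y1 [Y1 [Y2 n [Y1 [Y2 n [Y1 [Y1 [Y2 p]] or [Y2 p]]]]]] or [Y2 p]]]
  [Y0 [Y1 [Y1 [Y2 n [Y1 [Y1 [Y2 n [Y1 [Y2 p]]]] or [Y2 p]]]] or [Y2 p]]]
  [Y0 [Y1 [Y1 [Y1 [Y2 n [Y1 [Y2 n [Y1 [Y2 p]]]]]] or [Y2 p]] or [Y2 p]]]

6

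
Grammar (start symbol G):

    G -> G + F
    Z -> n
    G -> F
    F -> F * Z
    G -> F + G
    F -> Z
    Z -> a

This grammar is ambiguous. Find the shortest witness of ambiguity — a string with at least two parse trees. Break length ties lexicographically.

a + a

length 1: no string has ≥2 trees
length 3: a + a has 2 parse trees

Two derivations of a + a:
  G ⇒ G + F ⇒ F + F ⇒ Z + F ⇒ a + F ⇒ a + Z ⇒ a + a
  G ⇒ F + G ⇒ Z + G ⇒ a + G ⇒ a + F ⇒ a + Z ⇒ a + a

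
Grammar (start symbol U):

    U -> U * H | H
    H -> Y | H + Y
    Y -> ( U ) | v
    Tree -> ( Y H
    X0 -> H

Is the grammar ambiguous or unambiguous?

Unambiguous

Only U, H, Y are reachable from U; ignoring the rest: The grammar is stratified — U handles '*' (left-recursive), H handles '+', Y atoms. Each operator has a fixed associativity and precedence level, so every string has one parse.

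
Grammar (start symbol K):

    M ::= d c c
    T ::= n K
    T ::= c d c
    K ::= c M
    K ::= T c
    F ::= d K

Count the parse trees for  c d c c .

2

Parse trees for c d c c:
  [K c [M d c c]]
  [K [T c d c] c]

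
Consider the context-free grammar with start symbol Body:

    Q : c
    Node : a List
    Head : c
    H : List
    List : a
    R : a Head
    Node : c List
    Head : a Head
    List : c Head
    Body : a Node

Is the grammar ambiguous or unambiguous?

(Q, H, R are unreachable from Body, so their rules don't affect L(Body).) The reachable rules are right-linear with at most one rule per (nonterminal, next-terminal) pair. Each input token forces the next rule, so parsing is deterministic.

Unambiguous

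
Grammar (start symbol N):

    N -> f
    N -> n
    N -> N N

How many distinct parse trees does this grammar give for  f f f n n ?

14

Parse trees for f f f n n (showing first 6 of 14):
  [N [N f] [N [N f] [N [N f] [N [N n] [N n]]]]]
  [N [N f] [N [N f] [N [N [N f] [N n]] [N n]]]]
  [N [N f] [N [N [N f] [N f]] [N [N n] [N n]]]]
  [N [N f] [N [N [N f] [N [N f] [N n]]] [N n]]]
  [N [N f] [N [N [N [N f] [N f]] [N n]] [N n]]]
  [N [N [N f] [N f]] [N [N f] [N [N n] [N n]]]]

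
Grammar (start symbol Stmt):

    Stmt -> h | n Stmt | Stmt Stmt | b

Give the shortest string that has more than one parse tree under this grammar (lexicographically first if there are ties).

b b b

length 1: no string has ≥2 trees
length 2: no string has ≥2 trees
length 3: b b b has 2 parse trees

Two derivations of b b b:
  Stmt ⇒ Stmt Stmt ⇒ Stmt Stmt Stmt ⇒ b Stmt Stmt ⇒ b b Stmt ⇒ b b b
  Stmt ⇒ Stmt Stmt ⇒ b Stmt ⇒ b Stmt Stmt ⇒ b b Stmt ⇒ b b b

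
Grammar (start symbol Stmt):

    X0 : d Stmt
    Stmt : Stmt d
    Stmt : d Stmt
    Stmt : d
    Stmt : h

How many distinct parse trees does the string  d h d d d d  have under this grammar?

5

Parse trees for d h d d d d:
  [Stmt [Stmt [Stmt [Stmt [Stmt d [Stmt h]] d] d] d] d]
  [Stmt [Stmt [Stmt [Stmt d [Stmt [Stmt h] d]] d] d] d]
  [Stmt [Stmt [Stmt d [Stmt [Stmt [Stmt h] d] d]] d] d]
  [Stmt [Stmt d [Stmt [Stmt [Stmt [Stmt h] d] d] d]] d]
  [Stmt d [Stmt [Stmt [Stmt [Stmt [Stmt h] d] d] d] d]]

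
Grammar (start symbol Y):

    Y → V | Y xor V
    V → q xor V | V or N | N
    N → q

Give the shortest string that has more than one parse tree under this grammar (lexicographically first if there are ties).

length 1: no string has ≥2 trees
length 3: q xor q has 2 parse trees

Two derivations of q xor q:
  Y ⇒ V ⇒ q xor V ⇒ q xor N ⇒ q xor q
  Y ⇒ Y xor V ⇒ V xor V ⇒ N xor V ⇒ q xor V ⇒ q xor N ⇒ q xor q

q xor q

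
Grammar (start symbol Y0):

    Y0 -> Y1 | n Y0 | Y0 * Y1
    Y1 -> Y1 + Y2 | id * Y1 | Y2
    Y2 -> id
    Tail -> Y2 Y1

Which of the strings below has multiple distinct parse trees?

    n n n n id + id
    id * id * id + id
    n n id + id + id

id * id * id + id

n n n n id + id: 1 tree
id * id * id + id: 7 trees
n n id + id + id: 1 tree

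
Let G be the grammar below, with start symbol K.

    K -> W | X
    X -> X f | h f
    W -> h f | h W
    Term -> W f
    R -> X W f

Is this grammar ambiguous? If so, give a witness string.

Witness: h f

Derivation 1: K ⇒ W ⇒ h f
Derivation 2: K ⇒ X ⇒ h f

Two distinct leftmost derivations for the same string.

Ambiguous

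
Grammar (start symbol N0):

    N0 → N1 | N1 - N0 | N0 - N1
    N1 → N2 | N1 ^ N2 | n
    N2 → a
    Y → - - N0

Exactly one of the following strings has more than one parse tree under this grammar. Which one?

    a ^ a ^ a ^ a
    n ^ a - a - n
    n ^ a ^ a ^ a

n ^ a - a - n

a ^ a ^ a ^ a: 1 tree
n ^ a - a - n: 4 trees
n ^ a ^ a ^ a: 1 tree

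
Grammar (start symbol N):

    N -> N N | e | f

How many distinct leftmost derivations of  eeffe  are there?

14

Parse trees for eeffe (showing first 6 of 14):
  [N [N e] [N [N e] [N [N f] [N [N f] [N e]]]]]
  [N [N e] [N [N e] [N [N [N f] [N f]] [N e]]]]
  [N [N e] [N [N [N e] [N f]] [N [N f] [N e]]]]
  [N [N e] [N [N [N e] [N [N f] [N f]]] [N e]]]
  [N [N e] [N [N [N [N e] [N f]] [N f]] [N e]]]
  [N [N [N e] [N e]] [N [N f] [N [N f] [N e]]]]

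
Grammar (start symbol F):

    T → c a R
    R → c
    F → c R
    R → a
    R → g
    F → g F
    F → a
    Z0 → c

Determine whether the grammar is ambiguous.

Unambiguous

(T, Z0 are unreachable from F, so their rules don't affect L(F).) Restricted to the reachable nonterminals, every rule has the form A → t or A → t B, and no two rules for the same A share a first terminal. The grammar encodes a DFA — one run per string.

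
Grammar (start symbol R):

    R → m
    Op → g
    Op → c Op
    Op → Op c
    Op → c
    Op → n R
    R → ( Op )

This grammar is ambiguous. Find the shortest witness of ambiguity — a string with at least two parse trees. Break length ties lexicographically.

length 1: no string has ≥2 trees
length 3: no string has ≥2 trees
length 4: ( c c ) has 2 parse trees

Two derivations of ( c c ):
  R ⇒ ( Op ) ⇒ ( c Op ) ⇒ ( c c )
  R ⇒ ( Op ) ⇒ ( Op c ) ⇒ ( c c )

( c c )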